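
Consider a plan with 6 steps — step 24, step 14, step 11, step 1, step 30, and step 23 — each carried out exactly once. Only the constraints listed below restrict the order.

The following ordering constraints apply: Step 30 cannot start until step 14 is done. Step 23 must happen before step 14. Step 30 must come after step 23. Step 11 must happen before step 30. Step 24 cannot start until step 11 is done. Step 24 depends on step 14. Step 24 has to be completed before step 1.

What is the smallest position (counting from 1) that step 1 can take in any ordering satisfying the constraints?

The steps that are forced before step 1, directly or transitively, are step 24, step 14, step 11, step 23. That's 4 steps.
With 4 mandatory predecessors, the earliest step 1 can sit is position 4+1 = 5, and placing just those 4 first achieves it.

5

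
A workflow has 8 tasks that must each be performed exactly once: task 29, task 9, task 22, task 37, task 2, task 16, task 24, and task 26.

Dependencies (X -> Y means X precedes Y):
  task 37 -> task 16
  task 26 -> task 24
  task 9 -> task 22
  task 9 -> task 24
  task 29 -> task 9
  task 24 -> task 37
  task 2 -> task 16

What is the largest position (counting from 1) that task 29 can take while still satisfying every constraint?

3

Following every chain forward from task 29, the tasks that must come later are task 9, task 22, task 37, task 16, task 24 — 5 of them.
With 5 mandatory successors out of 8 tasks total, the latest slot for task 29 is 8−5 = 3, and it's reachable by doing all non-successors before task 29.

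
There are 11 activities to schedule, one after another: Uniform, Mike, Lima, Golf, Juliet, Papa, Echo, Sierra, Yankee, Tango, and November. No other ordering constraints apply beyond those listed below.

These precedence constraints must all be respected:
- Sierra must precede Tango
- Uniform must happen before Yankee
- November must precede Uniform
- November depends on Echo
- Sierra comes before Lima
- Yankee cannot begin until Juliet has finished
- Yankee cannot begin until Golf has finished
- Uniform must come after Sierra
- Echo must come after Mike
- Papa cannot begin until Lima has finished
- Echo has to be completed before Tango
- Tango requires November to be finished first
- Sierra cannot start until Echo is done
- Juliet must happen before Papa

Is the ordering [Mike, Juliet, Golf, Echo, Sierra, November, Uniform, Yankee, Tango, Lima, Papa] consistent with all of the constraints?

Yes

Checking each listed constraint against this order: for instance, Juliet is in position 2 and Papa in position 11, so that constraint holds — and the remaining constraints check out the same way.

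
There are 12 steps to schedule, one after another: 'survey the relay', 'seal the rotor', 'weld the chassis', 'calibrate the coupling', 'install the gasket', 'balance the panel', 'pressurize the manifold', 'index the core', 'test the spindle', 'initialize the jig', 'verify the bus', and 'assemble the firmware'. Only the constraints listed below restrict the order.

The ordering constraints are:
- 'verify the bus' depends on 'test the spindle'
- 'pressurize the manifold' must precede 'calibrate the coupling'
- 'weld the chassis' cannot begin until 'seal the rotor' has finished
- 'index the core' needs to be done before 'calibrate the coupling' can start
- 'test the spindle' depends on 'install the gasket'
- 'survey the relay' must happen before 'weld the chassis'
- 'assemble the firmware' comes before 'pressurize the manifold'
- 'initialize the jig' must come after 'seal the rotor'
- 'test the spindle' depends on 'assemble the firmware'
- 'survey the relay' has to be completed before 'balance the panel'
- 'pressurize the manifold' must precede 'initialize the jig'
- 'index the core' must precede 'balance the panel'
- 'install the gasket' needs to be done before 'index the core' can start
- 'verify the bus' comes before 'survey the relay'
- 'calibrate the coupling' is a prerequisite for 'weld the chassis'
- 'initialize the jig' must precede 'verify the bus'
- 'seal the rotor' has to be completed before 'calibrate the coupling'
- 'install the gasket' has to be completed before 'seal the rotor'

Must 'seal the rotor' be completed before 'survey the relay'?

Yes

Tracing the constraints gives a chain: 'seal the rotor' → 'initialize the jig' → 'verify the bus' → 'survey the relay'.
Hence 'seal the rotor' necessarily comes before 'survey the relay'.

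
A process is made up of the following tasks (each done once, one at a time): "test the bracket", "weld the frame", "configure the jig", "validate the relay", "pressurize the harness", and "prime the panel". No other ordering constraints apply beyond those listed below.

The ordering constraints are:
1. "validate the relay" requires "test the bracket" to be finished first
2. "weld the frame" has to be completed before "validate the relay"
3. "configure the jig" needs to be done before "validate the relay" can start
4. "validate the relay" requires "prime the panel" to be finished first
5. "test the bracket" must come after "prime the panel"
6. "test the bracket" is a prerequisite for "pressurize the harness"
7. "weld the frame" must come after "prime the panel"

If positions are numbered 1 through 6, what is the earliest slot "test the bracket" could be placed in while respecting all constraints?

The only task forced before "test the bracket" (directly or transitively) is "prime the panel".
With 1 mandatory predecessor, the earliest "test the bracket" can sit is position 1+1 = 2, and placing just that one first achieves it.

2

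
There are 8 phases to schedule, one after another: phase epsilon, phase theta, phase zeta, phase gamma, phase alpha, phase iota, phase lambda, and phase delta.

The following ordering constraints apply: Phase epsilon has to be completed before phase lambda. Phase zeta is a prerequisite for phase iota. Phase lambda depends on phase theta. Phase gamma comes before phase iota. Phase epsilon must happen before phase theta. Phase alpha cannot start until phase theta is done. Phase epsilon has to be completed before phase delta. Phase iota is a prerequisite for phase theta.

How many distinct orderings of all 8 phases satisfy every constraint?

3 phases have no prerequisites (phase epsilon, phase zeta, phase gamma), so any of them could come first.
Counting all ways to extend the partial order to a total order gives 88.

88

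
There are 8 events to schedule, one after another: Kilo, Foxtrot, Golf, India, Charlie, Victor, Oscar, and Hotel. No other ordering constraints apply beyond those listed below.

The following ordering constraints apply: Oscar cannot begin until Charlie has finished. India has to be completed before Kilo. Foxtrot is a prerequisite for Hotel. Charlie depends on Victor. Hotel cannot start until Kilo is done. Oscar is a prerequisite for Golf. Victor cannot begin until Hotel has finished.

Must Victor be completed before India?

In fact the dependencies run the other way: India → Kilo → Hotel → Victor.
So Victor never precedes India.

No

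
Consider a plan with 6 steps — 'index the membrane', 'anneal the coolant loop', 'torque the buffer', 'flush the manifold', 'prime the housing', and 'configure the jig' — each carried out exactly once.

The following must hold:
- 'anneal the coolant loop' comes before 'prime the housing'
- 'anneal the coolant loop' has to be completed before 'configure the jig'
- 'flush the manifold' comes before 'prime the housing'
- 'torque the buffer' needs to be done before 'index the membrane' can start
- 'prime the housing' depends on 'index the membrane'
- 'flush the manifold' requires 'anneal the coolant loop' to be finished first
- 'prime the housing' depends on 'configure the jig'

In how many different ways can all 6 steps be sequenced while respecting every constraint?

The steps with no prerequisites are 'anneal the coolant loop', 'torque the buffer'; any of them can be placed first.
Counting all ways to extend the partial order to a total order gives 20.

20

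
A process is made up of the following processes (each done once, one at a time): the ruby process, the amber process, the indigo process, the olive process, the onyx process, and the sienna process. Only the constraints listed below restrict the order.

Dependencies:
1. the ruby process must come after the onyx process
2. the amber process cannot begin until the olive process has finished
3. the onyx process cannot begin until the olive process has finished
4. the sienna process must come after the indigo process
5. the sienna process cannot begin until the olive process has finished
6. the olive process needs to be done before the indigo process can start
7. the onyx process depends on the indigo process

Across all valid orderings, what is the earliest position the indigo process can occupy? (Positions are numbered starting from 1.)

2

Working backwards through the constraints from the indigo process, its only required predecessor is the olive process.
So at minimum 1 process comes before the indigo process, putting the indigo process no earlier than position 2. That position is achievable by scheduling exactly that predecessor first.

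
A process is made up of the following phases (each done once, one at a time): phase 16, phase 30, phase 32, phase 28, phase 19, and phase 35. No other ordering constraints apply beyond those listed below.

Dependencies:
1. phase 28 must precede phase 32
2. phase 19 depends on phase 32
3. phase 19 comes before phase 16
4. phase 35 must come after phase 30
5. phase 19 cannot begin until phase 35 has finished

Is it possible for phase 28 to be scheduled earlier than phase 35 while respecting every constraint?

Nothing in the constraints forces phase 35 before phase 28 — there is no chain from phase 35 to phase 28.
So a valid ordering placing phase 28 earlier than phase 35 exists.

Yes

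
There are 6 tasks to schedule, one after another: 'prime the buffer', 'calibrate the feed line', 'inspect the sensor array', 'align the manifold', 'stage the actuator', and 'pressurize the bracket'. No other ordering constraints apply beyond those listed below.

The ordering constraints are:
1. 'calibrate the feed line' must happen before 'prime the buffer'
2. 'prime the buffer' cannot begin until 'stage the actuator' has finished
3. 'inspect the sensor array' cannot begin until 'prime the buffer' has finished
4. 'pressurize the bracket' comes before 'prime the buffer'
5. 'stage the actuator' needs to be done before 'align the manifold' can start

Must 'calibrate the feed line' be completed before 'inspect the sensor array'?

Chaining the stated constraints: 'calibrate the feed line' → 'prime the buffer' → 'inspect the sensor array'.
That forces 'calibrate the feed line' before 'inspect the sensor array' in every valid schedule.

Yes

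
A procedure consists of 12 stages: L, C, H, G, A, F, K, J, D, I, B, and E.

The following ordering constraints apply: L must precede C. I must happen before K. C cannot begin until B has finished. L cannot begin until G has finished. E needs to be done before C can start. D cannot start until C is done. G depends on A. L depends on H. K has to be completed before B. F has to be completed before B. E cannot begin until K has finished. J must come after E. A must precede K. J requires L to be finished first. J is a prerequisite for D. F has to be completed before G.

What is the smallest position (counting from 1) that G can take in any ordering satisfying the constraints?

Every stage that must precede G has to come before it. Tracing all chains that end at G, those stages are: A, F — 2 in total.
With 2 mandatory predecessors, the earliest G can sit is position 2+1 = 3, and placing just those 2 first achieves it.

3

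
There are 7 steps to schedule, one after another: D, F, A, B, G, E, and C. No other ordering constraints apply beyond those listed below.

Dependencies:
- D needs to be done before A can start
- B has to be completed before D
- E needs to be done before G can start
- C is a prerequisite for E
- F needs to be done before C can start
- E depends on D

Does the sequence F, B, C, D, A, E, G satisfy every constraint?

Yes

Every stated constraint is respected: C sits at position 3, ahead of E at position 6, and each of the other listed pairs likewise has the predecessor earlier in the sequence.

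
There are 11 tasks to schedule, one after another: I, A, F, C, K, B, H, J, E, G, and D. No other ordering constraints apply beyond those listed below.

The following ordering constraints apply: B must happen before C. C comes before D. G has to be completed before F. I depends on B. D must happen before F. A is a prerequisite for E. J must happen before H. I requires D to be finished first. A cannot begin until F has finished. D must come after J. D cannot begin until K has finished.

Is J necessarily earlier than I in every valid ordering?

Yes

Following the dependencies: J → D → I.
Hence J necessarily comes before I.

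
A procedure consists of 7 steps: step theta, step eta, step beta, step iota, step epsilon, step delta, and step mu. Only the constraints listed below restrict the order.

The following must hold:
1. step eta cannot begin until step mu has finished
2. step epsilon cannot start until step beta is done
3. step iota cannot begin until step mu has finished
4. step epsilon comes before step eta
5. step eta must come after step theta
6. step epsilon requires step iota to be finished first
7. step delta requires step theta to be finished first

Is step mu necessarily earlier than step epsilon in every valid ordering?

Yes

Chaining the stated constraints: step mu → step iota → step epsilon.
Hence step mu necessarily comes before step epsilon.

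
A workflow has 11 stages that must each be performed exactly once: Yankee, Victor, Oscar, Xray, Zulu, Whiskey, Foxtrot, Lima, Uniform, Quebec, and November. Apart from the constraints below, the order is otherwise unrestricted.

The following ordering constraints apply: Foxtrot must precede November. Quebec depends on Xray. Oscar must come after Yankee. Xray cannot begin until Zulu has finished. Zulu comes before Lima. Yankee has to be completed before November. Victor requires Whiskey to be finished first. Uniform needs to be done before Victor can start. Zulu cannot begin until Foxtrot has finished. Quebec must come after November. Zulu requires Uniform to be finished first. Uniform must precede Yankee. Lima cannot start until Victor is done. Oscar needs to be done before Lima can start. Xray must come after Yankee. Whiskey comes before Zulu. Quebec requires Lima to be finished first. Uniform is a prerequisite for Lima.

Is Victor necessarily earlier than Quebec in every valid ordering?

Yes

There is a constraint chain Victor → Lima → Quebec.
Hence Victor necessarily comes before Quebec.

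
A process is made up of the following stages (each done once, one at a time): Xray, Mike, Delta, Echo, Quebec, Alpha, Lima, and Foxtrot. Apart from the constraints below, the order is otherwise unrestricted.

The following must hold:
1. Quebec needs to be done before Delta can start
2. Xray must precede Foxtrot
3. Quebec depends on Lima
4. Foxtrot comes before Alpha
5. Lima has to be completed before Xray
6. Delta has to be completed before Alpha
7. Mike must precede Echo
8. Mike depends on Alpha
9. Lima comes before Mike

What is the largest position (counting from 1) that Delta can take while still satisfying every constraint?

The stages that are forced after Delta, directly or by a chain of constraints, are Mike, Echo, Alpha. That's 3 stages.
So at least 3 stages follow Delta, putting Delta no later than position 5. That position is achievable by scheduling everything else first.

5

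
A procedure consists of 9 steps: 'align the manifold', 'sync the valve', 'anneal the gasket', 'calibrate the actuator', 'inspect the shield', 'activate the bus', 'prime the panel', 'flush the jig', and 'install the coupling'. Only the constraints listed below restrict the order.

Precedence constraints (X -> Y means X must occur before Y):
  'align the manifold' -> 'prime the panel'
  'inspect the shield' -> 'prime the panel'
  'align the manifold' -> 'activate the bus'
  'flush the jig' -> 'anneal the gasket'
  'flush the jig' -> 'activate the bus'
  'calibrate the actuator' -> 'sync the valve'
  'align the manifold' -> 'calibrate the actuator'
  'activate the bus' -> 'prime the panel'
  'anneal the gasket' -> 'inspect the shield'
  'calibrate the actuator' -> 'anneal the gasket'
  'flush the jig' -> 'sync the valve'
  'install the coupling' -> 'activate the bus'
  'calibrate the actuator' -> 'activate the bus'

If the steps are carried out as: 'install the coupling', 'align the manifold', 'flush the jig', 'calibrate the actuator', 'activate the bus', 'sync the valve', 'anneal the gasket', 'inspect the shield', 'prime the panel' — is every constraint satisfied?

Going through the constraints one by one, each required predecessor appears earlier in the sequence than its dependent — e.g. 'align the manifold' (position 2) is before 'prime the panel' (position 9), as required.

Yes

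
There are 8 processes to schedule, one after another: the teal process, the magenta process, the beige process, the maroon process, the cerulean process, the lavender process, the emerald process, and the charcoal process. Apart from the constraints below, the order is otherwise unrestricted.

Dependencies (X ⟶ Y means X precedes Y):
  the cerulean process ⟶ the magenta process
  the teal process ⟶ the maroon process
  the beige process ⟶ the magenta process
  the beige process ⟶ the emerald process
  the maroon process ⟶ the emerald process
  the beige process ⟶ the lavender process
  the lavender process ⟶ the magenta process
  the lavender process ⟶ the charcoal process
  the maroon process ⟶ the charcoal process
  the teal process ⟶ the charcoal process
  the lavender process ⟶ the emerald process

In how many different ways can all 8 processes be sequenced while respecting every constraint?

246

The processes with no prerequisites are the teal process, the beige process, the cerulean process; any of them can be placed first.
Enumerating by repeatedly choosing an available process (one whose prerequisites are all placed) gives 246 distinct complete orderings.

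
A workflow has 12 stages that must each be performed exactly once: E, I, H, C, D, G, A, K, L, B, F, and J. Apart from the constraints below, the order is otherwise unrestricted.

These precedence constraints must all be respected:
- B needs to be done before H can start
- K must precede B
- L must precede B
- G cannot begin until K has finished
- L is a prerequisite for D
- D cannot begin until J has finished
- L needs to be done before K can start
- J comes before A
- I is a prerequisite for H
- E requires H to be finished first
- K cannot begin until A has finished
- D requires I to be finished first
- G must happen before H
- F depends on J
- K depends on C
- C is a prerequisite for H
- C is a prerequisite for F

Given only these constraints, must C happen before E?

There is a constraint chain C → H → E.
So C must precede E in any valid ordering.

Yes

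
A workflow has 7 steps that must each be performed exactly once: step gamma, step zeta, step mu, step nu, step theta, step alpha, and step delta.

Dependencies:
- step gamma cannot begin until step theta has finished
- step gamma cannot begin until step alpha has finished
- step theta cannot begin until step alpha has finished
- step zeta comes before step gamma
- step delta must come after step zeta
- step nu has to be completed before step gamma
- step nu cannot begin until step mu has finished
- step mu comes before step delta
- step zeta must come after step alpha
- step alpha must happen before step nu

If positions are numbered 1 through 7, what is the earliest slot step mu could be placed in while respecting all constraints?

1

No constraint forces any other step before step mu, so it can be placed first.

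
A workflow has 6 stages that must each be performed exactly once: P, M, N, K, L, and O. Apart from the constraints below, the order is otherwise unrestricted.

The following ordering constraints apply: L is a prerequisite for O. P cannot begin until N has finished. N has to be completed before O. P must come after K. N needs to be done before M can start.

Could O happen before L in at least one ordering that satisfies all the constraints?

There is a dependency chain L → O, so O always comes after L.
So no valid ordering can have O before L.

No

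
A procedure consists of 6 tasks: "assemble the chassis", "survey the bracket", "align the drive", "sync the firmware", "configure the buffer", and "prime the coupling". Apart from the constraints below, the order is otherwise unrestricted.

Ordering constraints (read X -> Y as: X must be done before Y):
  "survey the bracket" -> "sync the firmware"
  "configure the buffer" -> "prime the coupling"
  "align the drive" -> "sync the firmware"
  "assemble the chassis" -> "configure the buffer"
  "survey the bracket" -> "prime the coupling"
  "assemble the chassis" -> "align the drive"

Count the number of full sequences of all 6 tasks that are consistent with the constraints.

22

The tasks with no prerequisites are "assemble the chassis", "survey the bracket"; any of them can be placed first.
Enumerating by repeatedly choosing an available task (one whose prerequisites are all placed) gives 22 distinct complete orderings.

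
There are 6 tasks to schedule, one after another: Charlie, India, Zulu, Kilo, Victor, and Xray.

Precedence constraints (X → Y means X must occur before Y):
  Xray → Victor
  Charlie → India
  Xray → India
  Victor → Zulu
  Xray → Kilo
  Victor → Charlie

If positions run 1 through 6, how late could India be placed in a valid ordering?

6

No constraint forces any task after India, so it can be placed last, in position 6.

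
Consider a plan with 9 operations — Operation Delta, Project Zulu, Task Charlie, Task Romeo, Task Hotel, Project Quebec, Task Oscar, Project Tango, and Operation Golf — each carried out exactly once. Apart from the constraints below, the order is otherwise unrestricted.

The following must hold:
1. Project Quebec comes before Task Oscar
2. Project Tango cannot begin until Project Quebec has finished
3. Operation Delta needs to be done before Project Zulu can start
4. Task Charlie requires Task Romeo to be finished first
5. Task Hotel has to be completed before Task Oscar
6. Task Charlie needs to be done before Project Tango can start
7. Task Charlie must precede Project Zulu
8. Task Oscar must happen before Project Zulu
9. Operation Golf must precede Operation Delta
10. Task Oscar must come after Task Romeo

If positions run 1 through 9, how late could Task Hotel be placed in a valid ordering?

Following every chain forward from Task Hotel, the operations that must come later are Project Zulu, Task Oscar — 2 of them.
So at least 2 operations follow Task Hotel, putting Task Hotel no later than position 7. That position is achievable by scheduling everything else first.

7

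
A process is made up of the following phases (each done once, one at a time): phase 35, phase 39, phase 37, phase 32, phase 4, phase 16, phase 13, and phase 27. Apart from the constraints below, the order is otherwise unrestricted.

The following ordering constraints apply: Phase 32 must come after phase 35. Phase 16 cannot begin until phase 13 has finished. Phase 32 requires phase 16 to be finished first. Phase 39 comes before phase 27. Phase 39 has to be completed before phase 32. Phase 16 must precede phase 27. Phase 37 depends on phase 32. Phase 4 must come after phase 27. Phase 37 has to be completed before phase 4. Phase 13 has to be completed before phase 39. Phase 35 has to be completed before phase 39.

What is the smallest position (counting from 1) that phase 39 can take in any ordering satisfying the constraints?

Working backwards through the constraints from phase 39, its full set of required predecessors is phase 35, phase 13 — 2 of them.
With 2 mandatory predecessors, the earliest phase 39 can sit is position 2+1 = 3, and placing just those 2 first achieves it.

3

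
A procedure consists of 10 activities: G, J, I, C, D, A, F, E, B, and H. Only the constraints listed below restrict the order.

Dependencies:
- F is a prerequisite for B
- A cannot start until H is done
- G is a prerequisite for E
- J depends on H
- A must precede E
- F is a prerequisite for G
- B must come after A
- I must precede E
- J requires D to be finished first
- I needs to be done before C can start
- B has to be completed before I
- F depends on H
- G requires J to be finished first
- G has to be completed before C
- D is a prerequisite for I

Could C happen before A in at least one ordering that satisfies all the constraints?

No

There is a dependency chain A → B → I → C, so C always comes after A.
Hence C can never be scheduled before A.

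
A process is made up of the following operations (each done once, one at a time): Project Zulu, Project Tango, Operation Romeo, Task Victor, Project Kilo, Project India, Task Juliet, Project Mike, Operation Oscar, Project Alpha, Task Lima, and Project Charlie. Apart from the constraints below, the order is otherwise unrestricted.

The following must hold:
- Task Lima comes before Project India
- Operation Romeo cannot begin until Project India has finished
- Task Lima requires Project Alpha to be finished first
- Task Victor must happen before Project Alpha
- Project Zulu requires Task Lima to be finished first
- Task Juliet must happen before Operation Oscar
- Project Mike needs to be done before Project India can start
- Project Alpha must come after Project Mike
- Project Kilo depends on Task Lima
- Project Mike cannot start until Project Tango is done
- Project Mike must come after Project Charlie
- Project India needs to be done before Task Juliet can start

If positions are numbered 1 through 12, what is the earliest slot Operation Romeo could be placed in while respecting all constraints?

The operations that are forced before Operation Romeo, directly or transitively, are Project Tango, Task Victor, Project India, Project Mike, Project Alpha, Task Lima, Project Charlie. That's 7 operations.
So at minimum 7 operations come before Operation Romeo, putting Operation Romeo no earlier than position 8. That position is achievable by scheduling exactly those predecessors first.

8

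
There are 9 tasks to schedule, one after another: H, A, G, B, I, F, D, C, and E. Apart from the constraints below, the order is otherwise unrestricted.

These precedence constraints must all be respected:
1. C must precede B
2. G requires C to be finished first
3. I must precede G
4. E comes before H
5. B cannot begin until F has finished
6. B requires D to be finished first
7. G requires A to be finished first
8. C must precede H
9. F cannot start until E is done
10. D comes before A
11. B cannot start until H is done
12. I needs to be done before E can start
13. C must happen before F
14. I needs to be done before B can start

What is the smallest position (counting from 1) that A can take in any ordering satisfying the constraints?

Working backwards through the constraints from A, its only required predecessor is D.
With 1 mandatory predecessor, the earliest A can sit is position 1+1 = 2, and placing just that one first achieves it.

2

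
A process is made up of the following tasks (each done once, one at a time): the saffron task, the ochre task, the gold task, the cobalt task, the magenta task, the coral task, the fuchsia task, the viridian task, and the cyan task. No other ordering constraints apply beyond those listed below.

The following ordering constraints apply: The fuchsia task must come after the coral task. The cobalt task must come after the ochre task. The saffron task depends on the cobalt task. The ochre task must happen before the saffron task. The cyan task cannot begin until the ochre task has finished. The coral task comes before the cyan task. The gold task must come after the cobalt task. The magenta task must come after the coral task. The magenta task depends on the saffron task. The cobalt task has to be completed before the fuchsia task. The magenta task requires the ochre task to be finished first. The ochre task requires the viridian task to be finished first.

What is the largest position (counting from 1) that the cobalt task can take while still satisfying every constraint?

5

Every task that must follow the cobalt task has to come after it. Tracing all chains starting from the cobalt task, those tasks are: the saffron task, the gold task, the magenta task, the fuchsia task — 4 in total.
With 4 mandatory successors out of 9 tasks total, the latest slot for the cobalt task is 9−4 = 5, and it's reachable by doing all non-successors before the cobalt task.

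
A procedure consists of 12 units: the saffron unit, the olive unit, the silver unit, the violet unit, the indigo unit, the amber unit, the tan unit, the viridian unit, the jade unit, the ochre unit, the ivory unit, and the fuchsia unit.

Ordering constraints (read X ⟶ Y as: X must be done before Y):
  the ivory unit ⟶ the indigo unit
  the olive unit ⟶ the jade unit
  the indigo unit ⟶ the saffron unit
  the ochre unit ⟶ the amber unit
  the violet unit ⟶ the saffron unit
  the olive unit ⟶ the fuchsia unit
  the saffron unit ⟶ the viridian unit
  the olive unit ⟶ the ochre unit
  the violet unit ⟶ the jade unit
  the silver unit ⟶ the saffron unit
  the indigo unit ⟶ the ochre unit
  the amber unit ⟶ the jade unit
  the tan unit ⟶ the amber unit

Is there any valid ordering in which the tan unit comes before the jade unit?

The constraints force the tan unit before the jade unit, so yes — every valid ordering has the tan unit earlier.

Yes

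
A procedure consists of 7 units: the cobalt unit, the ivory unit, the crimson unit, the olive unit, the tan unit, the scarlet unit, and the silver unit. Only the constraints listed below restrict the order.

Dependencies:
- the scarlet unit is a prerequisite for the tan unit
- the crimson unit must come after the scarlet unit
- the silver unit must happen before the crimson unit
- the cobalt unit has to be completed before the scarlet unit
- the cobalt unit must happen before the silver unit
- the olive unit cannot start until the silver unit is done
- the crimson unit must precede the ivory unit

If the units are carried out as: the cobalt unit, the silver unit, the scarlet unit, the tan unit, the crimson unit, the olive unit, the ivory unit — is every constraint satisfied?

Going through the constraints one by one, each required predecessor appears earlier in the sequence than its dependent — e.g. the silver unit (position 2) is before the olive unit (position 6), as required.

Yes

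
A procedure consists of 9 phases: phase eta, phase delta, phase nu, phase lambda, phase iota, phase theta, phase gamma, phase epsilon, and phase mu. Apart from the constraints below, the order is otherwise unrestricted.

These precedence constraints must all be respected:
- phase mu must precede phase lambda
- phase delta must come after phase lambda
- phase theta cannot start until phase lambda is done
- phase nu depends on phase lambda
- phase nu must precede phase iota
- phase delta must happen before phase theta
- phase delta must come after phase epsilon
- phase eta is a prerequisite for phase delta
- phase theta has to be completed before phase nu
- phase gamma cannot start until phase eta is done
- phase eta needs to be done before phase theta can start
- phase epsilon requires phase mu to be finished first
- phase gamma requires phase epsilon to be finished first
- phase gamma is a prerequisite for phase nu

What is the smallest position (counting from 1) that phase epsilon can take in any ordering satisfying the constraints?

2

The only phase forced before phase epsilon (directly or transitively) is phase mu.
With 1 mandatory predecessor, the earliest phase epsilon can sit is position 1+1 = 2, and placing just that one first achieves it.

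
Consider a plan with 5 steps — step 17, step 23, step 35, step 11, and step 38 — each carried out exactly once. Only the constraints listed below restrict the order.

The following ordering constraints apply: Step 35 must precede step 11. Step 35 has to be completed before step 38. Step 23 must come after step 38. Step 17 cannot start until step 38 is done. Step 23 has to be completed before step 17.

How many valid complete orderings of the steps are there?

4

Only step 35 has no prerequisites, so it must go first.
Systematically extending each partial ordering one step at a time and counting, there are 4 complete orderings.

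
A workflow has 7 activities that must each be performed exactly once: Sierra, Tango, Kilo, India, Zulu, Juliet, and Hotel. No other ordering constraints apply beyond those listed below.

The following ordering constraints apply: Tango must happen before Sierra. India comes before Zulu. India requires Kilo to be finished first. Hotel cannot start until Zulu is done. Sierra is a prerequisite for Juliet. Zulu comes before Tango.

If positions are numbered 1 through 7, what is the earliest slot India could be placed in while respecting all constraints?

Working backwards through the constraints from India, its only required predecessor is Kilo.
With 1 mandatory predecessor, the earliest India can sit is position 1+1 = 2, and placing just that one first achieves it.

2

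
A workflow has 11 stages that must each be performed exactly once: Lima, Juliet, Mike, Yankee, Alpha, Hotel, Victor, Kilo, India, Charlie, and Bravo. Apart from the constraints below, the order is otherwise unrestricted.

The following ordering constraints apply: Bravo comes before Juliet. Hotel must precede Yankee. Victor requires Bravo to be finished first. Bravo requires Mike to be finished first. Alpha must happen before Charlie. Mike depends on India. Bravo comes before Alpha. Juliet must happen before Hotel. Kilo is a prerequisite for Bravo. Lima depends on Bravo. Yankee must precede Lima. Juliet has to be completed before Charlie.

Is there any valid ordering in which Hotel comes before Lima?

Yes

The constraints force Hotel before Lima, so yes — every valid ordering has Hotel earlier.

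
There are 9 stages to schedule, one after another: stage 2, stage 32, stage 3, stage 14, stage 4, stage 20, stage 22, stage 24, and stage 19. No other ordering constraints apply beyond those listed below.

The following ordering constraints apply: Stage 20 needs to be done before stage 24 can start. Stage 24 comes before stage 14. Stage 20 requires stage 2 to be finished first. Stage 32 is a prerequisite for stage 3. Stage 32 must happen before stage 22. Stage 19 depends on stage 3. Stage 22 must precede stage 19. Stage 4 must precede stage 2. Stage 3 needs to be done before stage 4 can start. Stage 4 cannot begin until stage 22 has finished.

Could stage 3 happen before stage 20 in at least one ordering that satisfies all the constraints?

Stage 3 is actually forced before stage 20 by the constraints, so certainly some valid ordering has stage 3 first.

Yes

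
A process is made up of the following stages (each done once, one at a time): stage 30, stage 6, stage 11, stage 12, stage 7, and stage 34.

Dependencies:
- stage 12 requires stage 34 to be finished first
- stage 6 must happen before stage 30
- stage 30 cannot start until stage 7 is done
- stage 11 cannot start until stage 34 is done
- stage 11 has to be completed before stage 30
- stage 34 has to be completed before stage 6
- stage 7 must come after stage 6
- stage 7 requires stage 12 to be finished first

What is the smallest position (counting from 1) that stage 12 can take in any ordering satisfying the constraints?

The only stage forced before stage 12 (directly or transitively) is stage 34.
So at minimum 1 stage comes before stage 12, putting stage 12 no earlier than position 2. That position is achievable by scheduling exactly that predecessor first.

2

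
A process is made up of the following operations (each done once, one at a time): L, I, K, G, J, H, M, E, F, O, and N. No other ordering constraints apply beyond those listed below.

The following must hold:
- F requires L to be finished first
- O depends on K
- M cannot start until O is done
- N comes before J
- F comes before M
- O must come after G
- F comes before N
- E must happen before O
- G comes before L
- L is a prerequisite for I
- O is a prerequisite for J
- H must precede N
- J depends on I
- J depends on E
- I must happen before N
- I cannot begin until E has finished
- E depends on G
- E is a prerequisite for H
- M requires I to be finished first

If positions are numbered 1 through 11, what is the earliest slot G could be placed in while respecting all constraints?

No constraint forces any other operation before G, so it can be placed first.

1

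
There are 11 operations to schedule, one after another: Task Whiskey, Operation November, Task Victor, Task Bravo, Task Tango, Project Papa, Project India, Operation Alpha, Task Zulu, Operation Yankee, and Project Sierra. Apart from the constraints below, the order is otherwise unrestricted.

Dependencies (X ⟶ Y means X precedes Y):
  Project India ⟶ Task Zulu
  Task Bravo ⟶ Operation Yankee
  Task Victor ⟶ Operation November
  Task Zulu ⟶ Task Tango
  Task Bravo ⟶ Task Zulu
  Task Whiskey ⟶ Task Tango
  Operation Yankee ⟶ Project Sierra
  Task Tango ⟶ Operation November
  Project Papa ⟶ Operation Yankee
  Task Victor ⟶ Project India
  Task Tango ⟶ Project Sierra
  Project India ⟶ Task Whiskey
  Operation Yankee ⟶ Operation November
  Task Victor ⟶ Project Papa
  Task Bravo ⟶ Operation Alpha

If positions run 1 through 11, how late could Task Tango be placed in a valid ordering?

The operations that are forced after Task Tango, directly or by a chain of constraints, are Operation November, Project Sierra. That's 2 operations.
So at least 2 operations follow Task Tango, putting Task Tango no later than position 9. That position is achievable by scheduling everything else first.

9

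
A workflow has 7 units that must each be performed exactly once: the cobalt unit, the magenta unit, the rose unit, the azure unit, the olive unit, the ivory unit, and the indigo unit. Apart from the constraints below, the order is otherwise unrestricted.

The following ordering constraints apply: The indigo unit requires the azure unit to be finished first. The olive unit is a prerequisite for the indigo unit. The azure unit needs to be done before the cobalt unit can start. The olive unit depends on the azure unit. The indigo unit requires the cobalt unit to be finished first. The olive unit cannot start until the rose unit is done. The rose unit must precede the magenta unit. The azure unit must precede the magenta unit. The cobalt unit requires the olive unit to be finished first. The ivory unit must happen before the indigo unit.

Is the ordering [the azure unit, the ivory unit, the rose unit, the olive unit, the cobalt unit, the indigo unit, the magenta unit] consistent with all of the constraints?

Every stated constraint is respected: the azure unit sits at position 1, ahead of the magenta unit at position 7, and each of the other listed pairs likewise has the predecessor earlier in the sequence.

Yes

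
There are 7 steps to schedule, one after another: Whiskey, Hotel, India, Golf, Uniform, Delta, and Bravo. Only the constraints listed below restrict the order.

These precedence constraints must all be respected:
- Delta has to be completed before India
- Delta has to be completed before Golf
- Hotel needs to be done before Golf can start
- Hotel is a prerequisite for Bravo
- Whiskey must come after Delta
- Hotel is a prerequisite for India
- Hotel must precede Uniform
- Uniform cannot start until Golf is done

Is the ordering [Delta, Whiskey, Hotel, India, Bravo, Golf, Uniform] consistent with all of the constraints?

Going through the constraints one by one, each required predecessor appears earlier in the sequence than its dependent — e.g. Delta (position 1) is before Golf (position 6), as required.

Yes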